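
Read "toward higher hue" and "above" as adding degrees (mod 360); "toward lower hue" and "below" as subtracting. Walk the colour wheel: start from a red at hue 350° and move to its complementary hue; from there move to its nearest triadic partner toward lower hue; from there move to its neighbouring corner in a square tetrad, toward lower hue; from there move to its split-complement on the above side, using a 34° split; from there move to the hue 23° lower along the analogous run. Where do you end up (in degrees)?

151°

complement +180°: 350 + 180 = 530 → 530 − 360 = 170°
triadic ↓ −120°: 170 − 120 = 50°
square ↓ −90°: 50 − 90 = -40 → -40 + 360 = 320°
split-comp 34° ↑ +214°: 320 + 214 = 534 → 534 − 360 = 174°
analog 23° ↓ −23°: 174 − 23 = 151°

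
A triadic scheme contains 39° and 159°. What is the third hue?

A triad spaces three hues 120° apart.
The full set is {39°, 159°, 279°}.

279°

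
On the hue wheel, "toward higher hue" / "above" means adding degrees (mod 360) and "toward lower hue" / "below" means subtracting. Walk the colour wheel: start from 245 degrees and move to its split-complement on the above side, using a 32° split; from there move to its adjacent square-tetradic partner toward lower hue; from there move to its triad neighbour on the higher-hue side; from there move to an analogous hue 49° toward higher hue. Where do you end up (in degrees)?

+212° (split-comp 32° ↑): 245 + 212 = 457 → 457 − 360 = 97°
−90° (square ↓): 97 − 90 = 7°
+120° (triadic ↑): 7 + 120 = 127°
+49° (analog 49° ↑): 127 + 49 = 176°

176°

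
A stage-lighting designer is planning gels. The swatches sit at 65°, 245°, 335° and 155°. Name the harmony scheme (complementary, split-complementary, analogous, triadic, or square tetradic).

square tetradic

Sort the hues: 65°, 155°, 245°, 335°.
Successive gaps around the wheel: 90°, 90°, 90°, 90°.
Four hues every 90° form a square tetradic scheme.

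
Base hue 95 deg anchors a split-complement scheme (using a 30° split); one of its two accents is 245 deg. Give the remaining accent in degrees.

305°

Split-complementary hues sit 30° either side of the complement.
Complement of the base 95°: 95 + 180 = 275°
The given accent 245° is 30° one side of 275°; the other accent sits 30° the other side: 275 + 30 = 305°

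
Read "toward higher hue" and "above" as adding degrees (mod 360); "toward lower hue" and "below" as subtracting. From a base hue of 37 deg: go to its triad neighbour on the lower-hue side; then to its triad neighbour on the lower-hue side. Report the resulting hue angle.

−120° (triadic ↓): 37 − 120 = -83 → -83 + 360 = 277°
−120° (triadic ↓): 277 − 120 = 157°

157°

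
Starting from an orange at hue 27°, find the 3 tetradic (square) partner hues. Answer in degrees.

A square tetradic scheme places four hues every 90°.
27 + 90 = 117°
27 + 180 = 207°
27 + 270 = 297°

117°, 207°, and 297°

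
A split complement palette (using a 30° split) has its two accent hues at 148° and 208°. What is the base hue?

The accents sit 30° either side of the complement, so the complement is their short-arc midpoint on the wheel.
Short-arc midpoint of 148° and 208°: 178°.
Base is 180° from the complement: 178 − 180 = -2 → -2 + 360 = 358°

358°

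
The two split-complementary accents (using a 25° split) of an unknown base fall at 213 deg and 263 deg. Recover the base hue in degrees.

The accents sit 25° either side of the complement, so the complement is their short-arc midpoint on the wheel.
Short-arc midpoint of 213° and 263°: 238°.
Base is 180° from the complement: 238 − 180 = 58°

58°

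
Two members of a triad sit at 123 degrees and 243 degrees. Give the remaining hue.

A triad spaces three hues 120° apart.
The full set is {3°, 123°, 243°}.

3°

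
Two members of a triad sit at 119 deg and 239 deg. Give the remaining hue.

A triad spaces three hues 120° apart.
The full set is {119°, 239°, 359°}.

359°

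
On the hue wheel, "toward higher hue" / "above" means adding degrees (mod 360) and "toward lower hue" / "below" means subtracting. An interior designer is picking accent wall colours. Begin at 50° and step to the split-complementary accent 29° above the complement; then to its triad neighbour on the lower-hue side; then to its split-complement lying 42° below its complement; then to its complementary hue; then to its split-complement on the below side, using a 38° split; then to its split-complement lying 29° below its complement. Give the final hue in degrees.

split-comp 29° ↑ +209°: 50 + 209 = 259°
triadic ↓ −120°: 259 − 120 = 139°
split-comp 42° ↓ +138°: 139 + 138 = 277°
complement +180°: 277 + 180 = 457 → 457 − 360 = 97°
split-comp 38° ↓ +142°: 97 + 142 = 239°
split-comp 29° ↓ +151°: 239 + 151 = 390 → 390 − 360 = 30°

30°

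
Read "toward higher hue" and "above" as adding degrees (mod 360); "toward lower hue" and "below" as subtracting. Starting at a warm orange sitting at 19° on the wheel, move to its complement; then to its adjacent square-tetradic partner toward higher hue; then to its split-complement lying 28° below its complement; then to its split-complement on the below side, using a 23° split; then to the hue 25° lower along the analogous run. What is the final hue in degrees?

complement +180°: 19 + 180 = 199°
square ↑ +90°: 199 + 90 = 289°
split-comp 28° ↓ +152°: 289 + 152 = 441 → 441 − 360 = 81°
split-comp 23° ↓ +157°: 81 + 157 = 238°
analog 25° ↓ −25°: 238 − 25 = 213°

213°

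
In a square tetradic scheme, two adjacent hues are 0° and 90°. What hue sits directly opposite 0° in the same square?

180°

A square tetradic scheme places four hues 90° apart; opposite corners are 180° apart.
0 + 180 = 180°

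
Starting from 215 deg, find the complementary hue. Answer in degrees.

35°

The complement sits 180° across the wheel.
215 + 180 = 395 → 395 − 360 = 35°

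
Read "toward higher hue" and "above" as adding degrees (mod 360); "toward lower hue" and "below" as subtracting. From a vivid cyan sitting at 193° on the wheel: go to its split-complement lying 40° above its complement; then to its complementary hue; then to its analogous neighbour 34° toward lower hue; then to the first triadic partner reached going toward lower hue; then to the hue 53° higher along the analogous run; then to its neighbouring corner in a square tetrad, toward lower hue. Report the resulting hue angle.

193 + 220 = 413 → 413 − 360 = 53°   (split-comp 40° ↑)
53 + 180 = 233°   (complement)
233 − 34 = 199°   (analog 34° ↓)
199 − 120 = 79°   (triadic ↓)
79 + 53 = 132°   (analog 53° ↑)
132 − 90 = 42°   (square ↓)

42°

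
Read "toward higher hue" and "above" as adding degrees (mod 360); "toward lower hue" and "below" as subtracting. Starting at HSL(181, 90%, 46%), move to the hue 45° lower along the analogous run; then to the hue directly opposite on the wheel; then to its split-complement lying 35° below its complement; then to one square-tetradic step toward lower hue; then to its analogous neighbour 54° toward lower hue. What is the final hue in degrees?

317°

analog 45° ↓ −45°: 181 − 45 = 136°
complement +180°: 136 + 180 = 316°
split-comp 35° ↓ +145°: 316 + 145 = 461 → 461 − 360 = 101°
square ↓ −90°: 101 − 90 = 11°
analog 54° ↓ −54°: 11 − 54 = -43 → -43 + 360 = 317°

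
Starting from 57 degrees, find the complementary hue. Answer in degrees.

237°

The complement sits 180° across the wheel.
57 + 180 = 237°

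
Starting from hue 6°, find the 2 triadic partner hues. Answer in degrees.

126° and 246°

A triad places three hues 120° apart.
6 + 120 = 126°
6 + 240 = 246°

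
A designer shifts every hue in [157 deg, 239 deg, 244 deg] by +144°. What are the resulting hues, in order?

157 + 144 = 301°
239 + 144 = 383 → 383 − 360 = 23°
244 + 144 = 388 → 388 − 360 = 28°

301°, 23°, 28°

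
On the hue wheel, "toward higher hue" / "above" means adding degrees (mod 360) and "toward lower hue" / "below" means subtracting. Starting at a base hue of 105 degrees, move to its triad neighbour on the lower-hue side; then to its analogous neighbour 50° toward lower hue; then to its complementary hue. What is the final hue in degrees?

115°

105 − 120 = -15 → -15 + 360 = 345°   (triadic ↓)
345 − 50 = 295°   (analog 50° ↓)
295 + 180 = 475 → 475 − 360 = 115°   (complement)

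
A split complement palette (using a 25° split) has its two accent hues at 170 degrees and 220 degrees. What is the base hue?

15°

The accents sit 25° either side of the complement, so the complement is their short-arc midpoint on the wheel.
Short-arc midpoint of 170° and 220°: 195°.
Base is 180° from the complement: 195 − 180 = 15°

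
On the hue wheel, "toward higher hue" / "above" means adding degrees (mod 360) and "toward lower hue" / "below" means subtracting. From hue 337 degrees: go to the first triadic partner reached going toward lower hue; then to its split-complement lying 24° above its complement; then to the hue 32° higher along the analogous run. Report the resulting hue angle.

−120° (triadic ↓): 337 − 120 = 217°
+204° (split-comp 24° ↑): 217 + 204 = 421 → 421 − 360 = 61°
+32° (analog 32° ↑): 61 + 32 = 93°

93°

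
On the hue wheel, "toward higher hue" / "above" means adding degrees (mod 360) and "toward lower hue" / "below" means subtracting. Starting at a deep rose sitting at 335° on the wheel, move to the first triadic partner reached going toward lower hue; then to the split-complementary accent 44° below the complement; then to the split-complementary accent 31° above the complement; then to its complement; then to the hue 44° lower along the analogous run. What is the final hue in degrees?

338°

335 − 120 = 215°   (triadic ↓)
215 + 136 = 351°   (split-comp 44° ↓)
351 + 211 = 562 → 562 − 360 = 202°   (split-comp 31° ↑)
202 + 180 = 382 → 382 − 360 = 22°   (complement)
22 − 44 = -22 → -22 + 360 = 338°   (analog 44° ↓)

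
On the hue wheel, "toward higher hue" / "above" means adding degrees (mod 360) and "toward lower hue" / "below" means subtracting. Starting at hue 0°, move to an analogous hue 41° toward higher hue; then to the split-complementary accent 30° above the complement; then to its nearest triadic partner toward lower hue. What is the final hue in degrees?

+41° (analog 41° ↑): 0 + 41 = 41°
+210° (split-comp 30° ↑): 41 + 210 = 251°
−120° (triadic ↓): 251 − 120 = 131°

131°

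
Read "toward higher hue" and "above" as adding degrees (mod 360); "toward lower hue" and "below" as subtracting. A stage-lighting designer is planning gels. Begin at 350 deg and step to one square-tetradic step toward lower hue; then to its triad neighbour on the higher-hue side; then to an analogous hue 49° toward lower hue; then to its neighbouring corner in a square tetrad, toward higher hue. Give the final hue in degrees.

61°

square ↓ −90°: 350 − 90 = 260°
triadic ↑ +120°: 260 + 120 = 380 → 380 − 360 = 20°
analog 49° ↓ −49°: 20 − 49 = -29 → -29 + 360 = 331°
square ↑ +90°: 331 + 90 = 421 → 421 − 360 = 61°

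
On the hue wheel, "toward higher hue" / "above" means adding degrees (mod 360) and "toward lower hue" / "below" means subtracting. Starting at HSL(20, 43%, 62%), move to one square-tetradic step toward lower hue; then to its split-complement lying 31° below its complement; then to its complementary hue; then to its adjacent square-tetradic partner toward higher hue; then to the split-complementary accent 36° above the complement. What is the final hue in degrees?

205°

square ↓ −90°: 20 − 90 = -70 → -70 + 360 = 290°
split-comp 31° ↓ +149°: 290 + 149 = 439 → 439 − 360 = 79°
complement +180°: 79 + 180 = 259°
square ↑ +90°: 259 + 90 = 349°
split-comp 36° ↑ +216°: 349 + 216 = 565 → 565 − 360 = 205°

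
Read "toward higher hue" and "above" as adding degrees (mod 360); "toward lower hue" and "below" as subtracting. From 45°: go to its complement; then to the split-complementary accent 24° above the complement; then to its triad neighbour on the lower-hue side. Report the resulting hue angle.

309°

45 + 180 = 225°   (complement)
225 + 204 = 429 → 429 − 360 = 69°   (split-comp 24° ↑)
69 − 120 = -51 → -51 + 360 = 309°   (triadic ↓)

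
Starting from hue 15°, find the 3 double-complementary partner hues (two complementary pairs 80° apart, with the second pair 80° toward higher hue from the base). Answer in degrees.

95°, 195°, 275°

A rectangular tetradic uses two complementary pairs 80° apart: offsets 0°, 80°, 180°, 260°.
15 + 80 = 95°
15 + 180 = 195°
15 + 260 = 275°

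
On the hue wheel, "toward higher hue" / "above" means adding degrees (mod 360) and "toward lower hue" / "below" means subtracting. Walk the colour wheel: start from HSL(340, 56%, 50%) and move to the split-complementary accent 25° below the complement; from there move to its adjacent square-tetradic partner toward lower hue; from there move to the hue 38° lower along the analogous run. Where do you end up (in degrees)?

+155° (split-comp 25° ↓): 340 + 155 = 495 → 495 − 360 = 135°
−90° (square ↓): 135 − 90 = 45°
−38° (analog 38° ↓): 45 − 38 = 7°

7°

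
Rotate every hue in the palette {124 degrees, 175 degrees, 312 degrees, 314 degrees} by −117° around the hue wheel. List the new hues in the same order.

7°, 58°, 195°, 197°

124 − 117 = 7°
175 − 117 = 58°
312 − 117 = 195°
314 − 117 = 197°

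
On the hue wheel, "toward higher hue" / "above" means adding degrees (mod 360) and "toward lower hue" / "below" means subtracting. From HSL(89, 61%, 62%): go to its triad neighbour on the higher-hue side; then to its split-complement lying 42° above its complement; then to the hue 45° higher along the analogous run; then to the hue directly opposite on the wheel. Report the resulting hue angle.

89 + 120 = 209°   (triadic ↑)
209 + 222 = 431 → 431 − 360 = 71°   (split-comp 42° ↑)
71 + 45 = 116°   (analog 45° ↑)
116 + 180 = 296°   (complement)

296°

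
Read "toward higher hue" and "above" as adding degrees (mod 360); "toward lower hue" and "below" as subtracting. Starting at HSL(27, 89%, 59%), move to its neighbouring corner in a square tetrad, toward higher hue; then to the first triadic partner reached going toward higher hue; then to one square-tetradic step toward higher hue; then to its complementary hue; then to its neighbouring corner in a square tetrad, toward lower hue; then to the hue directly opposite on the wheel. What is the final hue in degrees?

237°

27 + 90 = 117°   (square ↑)
117 + 120 = 237°   (triadic ↑)
237 + 90 = 327°   (square ↑)
327 + 180 = 507 → 507 − 360 = 147°   (complement)
147 − 90 = 57°   (square ↓)
57 + 180 = 237°   (complement)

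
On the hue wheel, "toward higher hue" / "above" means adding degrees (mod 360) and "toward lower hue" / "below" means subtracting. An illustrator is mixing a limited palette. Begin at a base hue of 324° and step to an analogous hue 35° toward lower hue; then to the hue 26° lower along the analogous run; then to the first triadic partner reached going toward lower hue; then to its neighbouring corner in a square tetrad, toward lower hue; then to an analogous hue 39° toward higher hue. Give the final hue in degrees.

92°

324 − 35 = 289°   (analog 35° ↓)
289 − 26 = 263°   (analog 26° ↓)
263 − 120 = 143°   (triadic ↓)
143 − 90 = 53°   (square ↓)
53 + 39 = 92°   (analog 39° ↑)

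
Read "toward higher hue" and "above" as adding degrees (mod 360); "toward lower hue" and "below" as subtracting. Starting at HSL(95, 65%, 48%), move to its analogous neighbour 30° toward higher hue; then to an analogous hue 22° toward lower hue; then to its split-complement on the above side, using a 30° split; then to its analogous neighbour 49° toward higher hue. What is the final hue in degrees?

+30° (analog 30° ↑): 95 + 30 = 125°
−22° (analog 22° ↓): 125 − 22 = 103°
+210° (split-comp 30° ↑): 103 + 210 = 313°
+49° (analog 49° ↑): 313 + 49 = 362 → 362 − 360 = 2°

2°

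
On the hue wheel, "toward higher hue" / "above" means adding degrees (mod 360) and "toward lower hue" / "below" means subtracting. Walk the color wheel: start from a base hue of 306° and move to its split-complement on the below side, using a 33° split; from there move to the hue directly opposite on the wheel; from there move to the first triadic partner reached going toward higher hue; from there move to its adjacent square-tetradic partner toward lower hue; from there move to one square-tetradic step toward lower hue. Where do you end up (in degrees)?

213°

+147° (split-comp 33° ↓): 306 + 147 = 453 → 453 − 360 = 93°
+180° (complement): 93 + 180 = 273°
+120° (triadic ↑): 273 + 120 = 393 → 393 − 360 = 33°
−90° (square ↓): 33 − 90 = -57 → -57 + 360 = 303°
−90° (square ↓): 303 − 90 = 213°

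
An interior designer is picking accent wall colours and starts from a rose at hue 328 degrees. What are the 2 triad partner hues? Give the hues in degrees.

88° and 208°

A triad places three hues 120° apart.
328 + 120 = 448 → 448 − 360 = 88°
328 + 240 = 568 → 568 − 360 = 208°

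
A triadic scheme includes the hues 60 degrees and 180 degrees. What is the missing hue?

300°

A triad places three hues 120° apart.
The full set through 60° is {60°, 180°, 300°}.
Given {60°, 180°}, the missing hue is 300°.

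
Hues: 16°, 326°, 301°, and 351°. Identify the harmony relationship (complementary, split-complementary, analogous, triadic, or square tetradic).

Sort the hues: 16°, 301°, 326°, 351°.
Successive gaps around the wheel: 285°, 25°, 25°, 25°.
A run of hues at equal small steps (25°) with one large closing gap is an analogous group.

analogous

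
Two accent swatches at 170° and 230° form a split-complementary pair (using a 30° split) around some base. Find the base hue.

20°

The accents sit 30° either side of the complement, so the complement is their short-arc midpoint on the wheel.
Short-arc midpoint of 170° and 230°: 200°.
Base is 180° from the complement: 200 − 180 = 20°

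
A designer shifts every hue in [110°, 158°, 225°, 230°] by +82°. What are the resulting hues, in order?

110 + 82 = 192°
158 + 82 = 240°
225 + 82 = 307°
230 + 82 = 312°

192°, 240°, 307°, 312°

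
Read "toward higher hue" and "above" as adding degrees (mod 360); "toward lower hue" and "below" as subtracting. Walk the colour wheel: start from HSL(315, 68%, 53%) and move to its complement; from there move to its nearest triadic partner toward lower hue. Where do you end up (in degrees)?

15°

315 + 180 = 495 → 495 − 360 = 135°   (complement)
135 − 120 = 15°   (triadic ↓)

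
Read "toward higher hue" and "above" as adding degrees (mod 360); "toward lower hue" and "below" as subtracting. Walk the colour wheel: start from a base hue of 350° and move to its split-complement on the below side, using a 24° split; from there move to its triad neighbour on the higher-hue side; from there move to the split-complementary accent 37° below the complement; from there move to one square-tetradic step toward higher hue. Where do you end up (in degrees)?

+156° (split-comp 24° ↓): 350 + 156 = 506 → 506 − 360 = 146°
+120° (triadic ↑): 146 + 120 = 266°
+143° (split-comp 37° ↓): 266 + 143 = 409 → 409 − 360 = 49°
+90° (square ↑): 49 + 90 = 139°

139°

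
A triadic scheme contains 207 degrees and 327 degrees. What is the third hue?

87°

A triad spaces three hues 120° apart.
The full set is {87°, 207°, 327°}.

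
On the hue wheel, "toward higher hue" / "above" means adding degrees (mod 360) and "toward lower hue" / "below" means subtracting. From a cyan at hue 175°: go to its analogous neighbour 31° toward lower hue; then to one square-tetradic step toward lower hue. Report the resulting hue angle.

analog 31° ↓ −31°: 175 − 31 = 144°
square ↓ −90°: 144 − 90 = 54°

54°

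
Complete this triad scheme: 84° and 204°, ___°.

A triad places three hues 120° apart.
The full set through 84° is {84°, 204°, 324°}.
Given {84°, 204°}, the missing hue is 324°.

324°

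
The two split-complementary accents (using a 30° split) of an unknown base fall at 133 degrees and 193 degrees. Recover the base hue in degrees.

The accents sit 30° either side of the complement, so the complement is their short-arc midpoint on the wheel.
Short-arc midpoint of 133° and 193°: 163°.
Base is 180° from the complement: 163 − 180 = -17 → -17 + 360 = 343°

343°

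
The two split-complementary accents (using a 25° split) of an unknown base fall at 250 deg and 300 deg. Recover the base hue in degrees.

95°

The accents sit 25° either side of the complement, so the complement is their short-arc midpoint on the wheel.
Short-arc midpoint of 250° and 300°: 275°.
Base is 180° from the complement: 275 − 180 = 95°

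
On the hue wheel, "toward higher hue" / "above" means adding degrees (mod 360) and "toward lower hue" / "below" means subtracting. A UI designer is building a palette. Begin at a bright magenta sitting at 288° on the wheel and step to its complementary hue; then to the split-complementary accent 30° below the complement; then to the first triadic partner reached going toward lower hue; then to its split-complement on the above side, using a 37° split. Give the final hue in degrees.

complement +180°: 288 + 180 = 468 → 468 − 360 = 108°
split-comp 30° ↓ +150°: 108 + 150 = 258°
triadic ↓ −120°: 258 − 120 = 138°
split-comp 37° ↑ +217°: 138 + 217 = 355°

355°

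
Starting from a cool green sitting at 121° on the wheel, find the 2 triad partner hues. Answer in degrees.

241° and 1°

A triad places three hues 120° apart.
121 + 120 = 241°
121 + 240 = 361 → 361 − 360 = 1°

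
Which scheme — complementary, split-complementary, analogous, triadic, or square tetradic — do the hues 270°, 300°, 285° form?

analogous

Sort the hues: 270°, 285°, 300°.
Successive gaps around the wheel: 15°, 15°, 330°.
A run of hues at equal small steps (15°) with one large closing gap is an analogous group.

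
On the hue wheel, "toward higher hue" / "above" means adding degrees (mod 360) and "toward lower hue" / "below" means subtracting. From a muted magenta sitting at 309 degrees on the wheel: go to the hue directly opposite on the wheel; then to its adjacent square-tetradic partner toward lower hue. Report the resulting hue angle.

+180° (complement): 309 + 180 = 489 → 489 − 360 = 129°
−90° (square ↓): 129 − 90 = 39°

39°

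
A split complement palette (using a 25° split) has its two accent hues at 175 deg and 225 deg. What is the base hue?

20°

The accents sit 25° either side of the complement, so the complement is their short-arc midpoint on the wheel.
Short-arc midpoint of 175° and 225°: 200°.
Base is 180° from the complement: 200 − 180 = 20°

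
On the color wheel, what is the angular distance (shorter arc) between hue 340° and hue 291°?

49°

|340 − 291| = 49.
49 ≤ 180, so the shorter arc is 49°.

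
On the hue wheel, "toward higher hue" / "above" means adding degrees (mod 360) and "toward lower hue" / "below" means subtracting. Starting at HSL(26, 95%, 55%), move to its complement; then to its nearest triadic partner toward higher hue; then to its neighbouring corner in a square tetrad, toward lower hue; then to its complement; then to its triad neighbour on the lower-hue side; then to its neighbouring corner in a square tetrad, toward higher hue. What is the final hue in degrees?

complement +180°: 26 + 180 = 206°
triadic ↑ +120°: 206 + 120 = 326°
square ↓ −90°: 326 − 90 = 236°
complement +180°: 236 + 180 = 416 → 416 − 360 = 56°
triadic ↓ −120°: 56 − 120 = -64 → -64 + 360 = 296°
square ↑ +90°: 296 + 90 = 386 → 386 − 360 = 26°

26°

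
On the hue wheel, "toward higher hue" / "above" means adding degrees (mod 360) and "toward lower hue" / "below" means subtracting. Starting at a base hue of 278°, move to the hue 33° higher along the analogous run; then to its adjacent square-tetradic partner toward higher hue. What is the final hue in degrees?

278 + 33 = 311°   (analog 33° ↑)
311 + 90 = 401 → 401 − 360 = 41°   (square ↑)

41°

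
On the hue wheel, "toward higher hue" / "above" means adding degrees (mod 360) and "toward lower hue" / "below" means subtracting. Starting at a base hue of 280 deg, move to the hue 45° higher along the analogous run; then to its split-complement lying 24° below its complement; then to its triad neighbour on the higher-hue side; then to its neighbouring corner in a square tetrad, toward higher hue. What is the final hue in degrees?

331°

280 + 45 = 325°   (analog 45° ↑)
325 + 156 = 481 → 481 − 360 = 121°   (split-comp 24° ↓)
121 + 120 = 241°   (triadic ↑)
241 + 90 = 331°   (square ↑)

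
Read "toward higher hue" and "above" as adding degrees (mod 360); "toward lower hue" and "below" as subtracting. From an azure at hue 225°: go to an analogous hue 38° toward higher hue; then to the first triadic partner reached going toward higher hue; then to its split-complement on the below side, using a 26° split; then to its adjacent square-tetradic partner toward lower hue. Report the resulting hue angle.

87°

analog 38° ↑ +38°: 225 + 38 = 263°
triadic ↑ +120°: 263 + 120 = 383 → 383 − 360 = 23°
split-comp 26° ↓ +154°: 23 + 154 = 177°
square ↓ −90°: 177 − 90 = 87°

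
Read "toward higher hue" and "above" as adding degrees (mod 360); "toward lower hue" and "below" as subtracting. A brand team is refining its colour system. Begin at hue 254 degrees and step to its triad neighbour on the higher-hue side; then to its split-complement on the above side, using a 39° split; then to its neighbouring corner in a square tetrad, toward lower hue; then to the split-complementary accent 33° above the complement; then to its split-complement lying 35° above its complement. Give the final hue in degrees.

211°

+120° (triadic ↑): 254 + 120 = 374 → 374 − 360 = 14°
+219° (split-comp 39° ↑): 14 + 219 = 233°
−90° (square ↓): 233 − 90 = 143°
+213° (split-comp 33° ↑): 143 + 213 = 356°
+215° (split-comp 35° ↑): 356 + 215 = 571 → 571 − 360 = 211°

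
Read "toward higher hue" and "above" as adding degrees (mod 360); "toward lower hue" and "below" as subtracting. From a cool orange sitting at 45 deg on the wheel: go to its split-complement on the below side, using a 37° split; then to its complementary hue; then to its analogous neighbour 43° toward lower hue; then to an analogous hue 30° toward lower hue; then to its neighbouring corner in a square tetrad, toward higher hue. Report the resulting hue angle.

25°

45 + 143 = 188°   (split-comp 37° ↓)
188 + 180 = 368 → 368 − 360 = 8°   (complement)
8 − 43 = -35 → -35 + 360 = 325°   (analog 43° ↓)
325 − 30 = 295°   (analog 30° ↓)
295 + 90 = 385 → 385 − 360 = 25°   (square ↑)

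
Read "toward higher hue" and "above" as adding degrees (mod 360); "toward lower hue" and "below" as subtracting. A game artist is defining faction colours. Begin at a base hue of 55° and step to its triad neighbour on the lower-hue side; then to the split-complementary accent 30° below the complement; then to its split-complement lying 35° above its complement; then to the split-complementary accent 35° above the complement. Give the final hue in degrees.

55 − 120 = -65 → -65 + 360 = 295°   (triadic ↓)
295 + 150 = 445 → 445 − 360 = 85°   (split-comp 30° ↓)
85 + 215 = 300°   (split-comp 35° ↑)
300 + 215 = 515 → 515 − 360 = 155°   (split-comp 35° ↑)

155°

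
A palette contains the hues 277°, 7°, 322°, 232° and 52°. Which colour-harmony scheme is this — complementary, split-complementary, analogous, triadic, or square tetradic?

Sort the hues: 7°, 52°, 232°, 277°, 322°.
Successive gaps around the wheel: 45°, 180°, 45°, 45°, 45°.
A run of hues at equal small steps (45°) with one large closing gap is an analogous group.

analogous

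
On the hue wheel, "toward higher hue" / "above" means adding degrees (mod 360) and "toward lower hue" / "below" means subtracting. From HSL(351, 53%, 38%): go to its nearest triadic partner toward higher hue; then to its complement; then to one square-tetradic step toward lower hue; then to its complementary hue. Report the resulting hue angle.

21°

+120° (triadic ↑): 351 + 120 = 471 → 471 − 360 = 111°
+180° (complement): 111 + 180 = 291°
−90° (square ↓): 291 − 90 = 201°
+180° (complement): 201 + 180 = 381 → 381 − 360 = 21°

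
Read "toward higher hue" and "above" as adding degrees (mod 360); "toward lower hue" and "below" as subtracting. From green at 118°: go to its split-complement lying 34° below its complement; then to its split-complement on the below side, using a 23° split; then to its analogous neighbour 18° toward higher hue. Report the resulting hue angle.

79°

+146° (split-comp 34° ↓): 118 + 146 = 264°
+157° (split-comp 23° ↓): 264 + 157 = 421 → 421 − 360 = 61°
+18° (analog 18° ↑): 61 + 18 = 79°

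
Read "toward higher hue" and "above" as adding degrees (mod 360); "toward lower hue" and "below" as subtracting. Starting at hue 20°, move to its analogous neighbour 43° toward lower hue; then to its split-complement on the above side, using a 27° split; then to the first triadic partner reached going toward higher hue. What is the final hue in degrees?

analog 43° ↓ −43°: 20 − 43 = -23 → -23 + 360 = 337°
split-comp 27° ↑ +207°: 337 + 207 = 544 → 544 − 360 = 184°
triadic ↑ +120°: 184 + 120 = 304°

304°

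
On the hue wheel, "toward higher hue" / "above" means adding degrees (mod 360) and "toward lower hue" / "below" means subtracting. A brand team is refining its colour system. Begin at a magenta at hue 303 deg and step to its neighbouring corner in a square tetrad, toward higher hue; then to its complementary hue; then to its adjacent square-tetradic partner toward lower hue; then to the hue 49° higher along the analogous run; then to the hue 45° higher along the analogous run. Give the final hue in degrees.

303 + 90 = 393 → 393 − 360 = 33°   (square ↑)
33 + 180 = 213°   (complement)
213 − 90 = 123°   (square ↓)
123 + 49 = 172°   (analog 49° ↑)
172 + 45 = 217°   (analog 45° ↑)

217°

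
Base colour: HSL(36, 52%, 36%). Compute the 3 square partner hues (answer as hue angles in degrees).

126°, 216° and 306°

A square tetradic scheme places four hues every 90°.
36 + 90 = 126°
36 + 180 = 216°
36 + 270 = 306°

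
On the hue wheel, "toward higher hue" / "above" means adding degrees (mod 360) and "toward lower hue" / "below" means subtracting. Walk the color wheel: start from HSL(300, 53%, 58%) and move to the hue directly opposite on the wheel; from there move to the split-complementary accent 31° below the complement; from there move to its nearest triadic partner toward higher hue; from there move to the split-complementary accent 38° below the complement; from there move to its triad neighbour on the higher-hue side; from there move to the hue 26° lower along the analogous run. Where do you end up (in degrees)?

265°

300 + 180 = 480 → 480 − 360 = 120°   (complement)
120 + 149 = 269°   (split-comp 31° ↓)
269 + 120 = 389 → 389 − 360 = 29°   (triadic ↑)
29 + 142 = 171°   (split-comp 38° ↓)
171 + 120 = 291°   (triadic ↑)
291 − 26 = 265°   (analog 26° ↓)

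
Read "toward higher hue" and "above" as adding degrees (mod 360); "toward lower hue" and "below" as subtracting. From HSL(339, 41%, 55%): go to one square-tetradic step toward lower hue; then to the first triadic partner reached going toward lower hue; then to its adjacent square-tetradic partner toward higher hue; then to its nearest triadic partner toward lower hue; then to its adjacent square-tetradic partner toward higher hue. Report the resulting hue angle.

189°

−90° (square ↓): 339 − 90 = 249°
−120° (triadic ↓): 249 − 120 = 129°
+90° (square ↑): 129 + 90 = 219°
−120° (triadic ↓): 219 − 120 = 99°
+90° (square ↑): 99 + 90 = 189°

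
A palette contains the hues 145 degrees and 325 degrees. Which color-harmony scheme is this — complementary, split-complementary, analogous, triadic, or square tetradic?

complementary

Sort the hues: 145°, 325°.
Successive gaps around the wheel: 180°, 180°.
Two hues 180° apart are complementary.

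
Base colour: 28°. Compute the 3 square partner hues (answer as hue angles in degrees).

A square tetradic scheme places four hues every 90°.
28 + 90 = 118°
28 + 180 = 208°
28 + 270 = 298°

118°, 208°, 298°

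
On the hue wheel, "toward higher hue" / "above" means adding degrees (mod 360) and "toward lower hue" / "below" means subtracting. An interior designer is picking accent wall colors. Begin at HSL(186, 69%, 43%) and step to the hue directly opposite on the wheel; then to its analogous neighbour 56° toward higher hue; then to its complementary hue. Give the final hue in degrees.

242°

186 + 180 = 366 → 366 − 360 = 6°   (complement)
6 + 56 = 62°   (analog 56° ↑)
62 + 180 = 242°   (complement)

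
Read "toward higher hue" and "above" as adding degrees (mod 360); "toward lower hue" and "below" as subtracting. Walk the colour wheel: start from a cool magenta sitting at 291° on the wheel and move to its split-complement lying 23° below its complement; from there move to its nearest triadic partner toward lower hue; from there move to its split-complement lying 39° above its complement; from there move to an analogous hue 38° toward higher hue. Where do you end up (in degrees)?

+157° (split-comp 23° ↓): 291 + 157 = 448 → 448 − 360 = 88°
−120° (triadic ↓): 88 − 120 = -32 → -32 + 360 = 328°
+219° (split-comp 39° ↑): 328 + 219 = 547 → 547 − 360 = 187°
+38° (analog 38° ↑): 187 + 38 = 225°

225°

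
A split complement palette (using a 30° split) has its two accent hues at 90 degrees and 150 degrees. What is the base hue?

The accents sit 30° either side of the complement, so the complement is their short-arc midpoint on the wheel.
Short-arc midpoint of 90° and 150°: 120°.
Base is 180° from the complement: 120 − 180 = -60 → -60 + 360 = 300°

300°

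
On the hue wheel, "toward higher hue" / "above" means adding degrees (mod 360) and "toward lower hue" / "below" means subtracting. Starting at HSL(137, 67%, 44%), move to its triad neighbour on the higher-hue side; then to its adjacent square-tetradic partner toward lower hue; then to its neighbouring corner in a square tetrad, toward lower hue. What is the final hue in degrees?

77°

137 + 120 = 257°   (triadic ↑)
257 − 90 = 167°   (square ↓)
167 − 90 = 77°   (square ↓)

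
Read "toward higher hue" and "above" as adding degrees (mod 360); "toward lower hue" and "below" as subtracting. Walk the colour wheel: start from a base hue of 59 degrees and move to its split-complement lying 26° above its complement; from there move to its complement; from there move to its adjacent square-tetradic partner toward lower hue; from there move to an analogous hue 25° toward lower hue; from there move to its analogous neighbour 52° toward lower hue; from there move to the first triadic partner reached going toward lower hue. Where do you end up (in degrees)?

+206° (split-comp 26° ↑): 59 + 206 = 265°
+180° (complement): 265 + 180 = 445 → 445 − 360 = 85°
−90° (square ↓): 85 − 90 = -5 → -5 + 360 = 355°
−25° (analog 25° ↓): 355 − 25 = 330°
−52° (analog 52° ↓): 330 − 52 = 278°
−120° (triadic ↓): 278 − 120 = 158°

158°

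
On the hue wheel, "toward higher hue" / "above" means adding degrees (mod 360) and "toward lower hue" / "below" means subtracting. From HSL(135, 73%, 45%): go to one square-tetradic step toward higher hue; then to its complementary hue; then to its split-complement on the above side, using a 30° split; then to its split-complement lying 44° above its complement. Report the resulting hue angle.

+90° (square ↑): 135 + 90 = 225°
+180° (complement): 225 + 180 = 405 → 405 − 360 = 45°
+210° (split-comp 30° ↑): 45 + 210 = 255°
+224° (split-comp 44° ↑): 255 + 224 = 479 → 479 − 360 = 119°

119°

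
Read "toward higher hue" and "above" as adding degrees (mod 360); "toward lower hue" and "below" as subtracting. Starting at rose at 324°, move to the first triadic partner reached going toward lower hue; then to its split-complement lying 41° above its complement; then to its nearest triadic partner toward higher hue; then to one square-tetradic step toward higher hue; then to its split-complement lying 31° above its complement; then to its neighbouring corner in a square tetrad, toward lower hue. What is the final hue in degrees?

36°

triadic ↓ −120°: 324 − 120 = 204°
split-comp 41° ↑ +221°: 204 + 221 = 425 → 425 − 360 = 65°
triadic ↑ +120°: 65 + 120 = 185°
square ↑ +90°: 185 + 90 = 275°
split-comp 31° ↑ +211°: 275 + 211 = 486 → 486 − 360 = 126°
square ↓ −90°: 126 − 90 = 36°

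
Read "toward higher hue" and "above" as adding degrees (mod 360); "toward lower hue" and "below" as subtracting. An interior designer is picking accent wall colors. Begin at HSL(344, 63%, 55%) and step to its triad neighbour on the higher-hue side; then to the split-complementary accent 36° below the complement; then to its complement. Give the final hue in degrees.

+120° (triadic ↑): 344 + 120 = 464 → 464 − 360 = 104°
+144° (split-comp 36° ↓): 104 + 144 = 248°
+180° (complement): 248 + 180 = 428 → 428 − 360 = 68°

68°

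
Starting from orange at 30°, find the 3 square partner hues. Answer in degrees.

120°, 210° and 300°

30 + 90 = 120°
30 + 180 = 210°
30 + 270 = 300°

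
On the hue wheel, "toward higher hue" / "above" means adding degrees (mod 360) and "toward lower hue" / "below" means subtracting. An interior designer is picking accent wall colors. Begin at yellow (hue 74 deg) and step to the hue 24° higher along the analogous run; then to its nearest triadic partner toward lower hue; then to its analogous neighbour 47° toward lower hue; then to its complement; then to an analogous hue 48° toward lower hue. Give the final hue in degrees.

74 + 24 = 98°   (analog 24° ↑)
98 − 120 = -22 → -22 + 360 = 338°   (triadic ↓)
338 − 47 = 291°   (analog 47° ↓)
291 + 180 = 471 → 471 − 360 = 111°   (complement)
111 − 48 = 63°   (analog 48° ↓)

63°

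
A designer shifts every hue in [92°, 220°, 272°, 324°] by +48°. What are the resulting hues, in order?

92 + 48 = 140°
220 + 48 = 268°
272 + 48 = 320°
324 + 48 = 372 → 372 − 360 = 12°

140°, 268°, 320°, 12°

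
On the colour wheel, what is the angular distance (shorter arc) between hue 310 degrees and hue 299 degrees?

|310 − 299| = 11.
11 ≤ 180, so the shorter arc is 11°.

11°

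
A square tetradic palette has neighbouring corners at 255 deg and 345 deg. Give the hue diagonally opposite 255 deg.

A square tetradic scheme places four hues 90° apart; opposite corners are 180° apart.
255 + 180 = 435 → 435 − 360 = 75°

75°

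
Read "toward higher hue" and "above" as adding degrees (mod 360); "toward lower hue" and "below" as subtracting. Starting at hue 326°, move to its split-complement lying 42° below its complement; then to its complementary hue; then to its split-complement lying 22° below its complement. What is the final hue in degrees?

82°

split-comp 42° ↓ +138°: 326 + 138 = 464 → 464 − 360 = 104°
complement +180°: 104 + 180 = 284°
split-comp 22° ↓ +158°: 284 + 158 = 442 → 442 − 360 = 82°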